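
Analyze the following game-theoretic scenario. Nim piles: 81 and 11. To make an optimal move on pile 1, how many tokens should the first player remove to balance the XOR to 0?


Piles: 81 and 11
Current XOR: 81 XOR 11 = 90 (non-zero, so this is an N-position).
To make the XOR zero, we need to find a move that balances the piles.
For pile 1 (size 81): target = 81 XOR 90 = 11
We reduce pile 1 from 81 to 11.
Tokens removed: 81 - 11 = 70
Verification: 11 XOR 11 = 0

70


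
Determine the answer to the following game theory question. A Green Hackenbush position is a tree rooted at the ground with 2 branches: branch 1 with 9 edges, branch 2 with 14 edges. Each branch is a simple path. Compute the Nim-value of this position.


The tree has 2 branches from the ground vertex.
In Green Hackenbush, the Nim-value of a simple path of length k is k.
Branch 1: length 9, Nim-value = 9
Branch 2: length 14, Nim-value = 14
Total Nim-value = XOR of all branch values:
0 XOR 9 = 9
9 XOR 14 = 7
Nim-value of the tree = 7

7


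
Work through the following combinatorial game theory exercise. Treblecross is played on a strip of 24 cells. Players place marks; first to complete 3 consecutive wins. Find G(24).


Treblecross: place X on empty cells; 3-in-a-row wins.
Playing within two cells of an existing X lets the opponent win at once, so sensible play treats the cells i-2..i+2 around each X as dead. The player left with no safe cell loses, so this is a normal-play take-away game on strips of safe cells.
Placing X at cell i (0-indexed) of a strip of k safe cells leaves independent strips of sizes max(0, i-2) and max(0, k-i-3). Hence G(k) = mex{ G(max(0,i-2)) XOR G(max(0,k-i-3)) : 0 <= i < k }, with G(0) = 0.
G(1): splits (0,0):0^0=0 -> mex({0}) = 1
G(2): splits (0,0):0^0=0 -> mex({0}) = 1
G(3): splits (0,0):0^0=0 -> mex({0}) = 1
G(4): splits (0,1):0^1=1 (0,0):0^0=0 -> mex({0, 1}) = 2
G(5): splits (0,2):0^1=1 (0,1):0^1=1 (0,0):0^0=0 -> mex({0, 1}) = 2
G(6) = mex({1}) = 0
G(7) = mex({0, 1, 2}) = 3
G(8) = mex({0, 1, 2}) = 3
G(9) = mex({0, 2}) = 1
G(10) = mex({0, 2, 3}) = 1
G(11) = mex({0, 3}) = 1
G(12) = mex({1, 3}) = 0
G(13) = mex({0, 1, 2, 3}) = 4
G(14) = mex({0, 1, 2}) = 3
G(15) = mex({0, 1, 2}) = 3
G(16) = mex({0, 1, 2, 4}) = 3
G(17) = mex({0, 1, 3, 4}) = 2
G(18) = mex({0, 1, 3, 4}) = 2
G(19) = mex({0, 1, 3, 5}) = 2
G(20) = mex({0, 1, 2, 3, 5}) = 4
G(21) = mex({0, 1, 2, 3, 5}) = 4
G(22) = mex({1, 2, 6}) = 0
G(23) = mex({0, 1, 2, 3, 4, 6}) = 5
G(24) = mex({0, 1, 2, 3, 4}) = 5
Therefore G(24) = 5.

5


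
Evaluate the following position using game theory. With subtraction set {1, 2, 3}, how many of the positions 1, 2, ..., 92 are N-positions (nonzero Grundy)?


Subtraction set S = {1, 2, 3}, so G(n) = n mod 4.
G(n) = 0 when n is a multiple of 4.
Multiples of 4 in [1, 92]: 23
N-positions (nonzero Grundy) = 92 - 23 = 69

69


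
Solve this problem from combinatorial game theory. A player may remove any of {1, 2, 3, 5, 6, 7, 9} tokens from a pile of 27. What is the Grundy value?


The subtraction set is S = {1, 2, 3, 5, 6, 7, 9}.
G(k) = mex{ G(k - s) : s in S, s <= k }. We compute iteratively: G(0) = 0.
G(1) = mex({0}) = 1
G(2) = mex({0, 1}) = 2
G(3) = mex({0, 1, 2}) = 3
G(4) = mex({1, 2, 3}) = 0
G(5) = mex({0, 2, 3}) = 1
G(6) = mex({0, 1, 3}) = 2
G(7) = mex({0, 1, 2}) = 3
G(8) = mex({1, 2, 3}) = 0
G(9) = mex({0, 2, 3}) = 1
G(10) = mex({0, 1, 3}) = 2
G(11) = mex({0, 1, 2}) = 3
G(12) = mex({1, 2, 3}) = 0
Observe that G(4)..G(12) = 0, 1, 2, 3, 0, 1, 2, 3, 0 repeats G(0)..G(8) = 0, 1, 2, 3, 0, 1, 2, 3, 0.
For k >= max(S) = 9, G(k) is determined by the previous 9 values G(k-9)..G(k-1); a window of 9 consecutive values has recurred shifted by 4, so by induction G(k + 4) = G(k) for all k >= 0: the sequence is periodic from the start with period 4.
One period: G(0..3) = 0, 1, 2, 3.
27 mod 4 = 3, so G(27) = G(3) = 3.

3


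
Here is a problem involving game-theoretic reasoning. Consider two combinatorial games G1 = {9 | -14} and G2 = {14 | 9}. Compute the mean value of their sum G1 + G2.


G1 = {9 | -14}, G2 = {14 | 9}
Each is a switch {a | b} with numbers a > b; its mean value is (a + b)/2, and mean value is additive over game sums: m(G1 + G2) = m(G1) + m(G2).
Mean of G1 = (9 + (-14))/2 = -5/2 = -5/2
Mean of G2 = (14 + (9))/2 = 23/2 = 23/2
Mean of G1 + G2 = -5/2 + 23/2 = 9

9


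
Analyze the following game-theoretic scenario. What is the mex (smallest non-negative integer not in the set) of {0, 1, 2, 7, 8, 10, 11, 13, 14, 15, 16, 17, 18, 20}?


Set = {0, 1, 2, 7, 8, 10, 11, 13, 14, 15, 16, 17, 18, 20}
0 is in the set.
1 is in the set.
2 is in the set.
3 is NOT in the set. This is the mex.
mex = 3

3


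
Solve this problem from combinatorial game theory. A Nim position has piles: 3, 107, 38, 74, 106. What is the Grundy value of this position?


We need the XOR (exclusive or) of all pile sizes.
After XOR-ing pile 1 (size 3): 0 XOR 3 = 3
After XOR-ing pile 2 (size 107): 3 XOR 107 = 104
After XOR-ing pile 3 (size 38): 104 XOR 38 = 78
After XOR-ing pile 4 (size 74): 78 XOR 74 = 4
After XOR-ing pile 5 (size 106): 4 XOR 106 = 110
The Nim-value of this position is 110.

110


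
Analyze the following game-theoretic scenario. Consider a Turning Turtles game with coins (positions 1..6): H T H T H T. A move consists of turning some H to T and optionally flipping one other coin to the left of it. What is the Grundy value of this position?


Coins: H T H T H T
Key fact: a single head at position k behaves exactly like a Nim heap of size k (turning it to T and optionally flipping a coin at j < k corresponds to moving the heap from k to j, or to 0), and heads combine as a disjunctive sum (two heads at the same place would cancel, matching j XOR j = 0). So the Nim-value is the XOR of the 1-indexed positions of the heads.
Face-up positions (1-indexed): [1, 3, 5]
XOR 0 with 1: 0 XOR 1 = 1
XOR 1 with 3: 1 XOR 3 = 2
XOR 2 with 5: 2 XOR 5 = 7
Nim-value = 7

7


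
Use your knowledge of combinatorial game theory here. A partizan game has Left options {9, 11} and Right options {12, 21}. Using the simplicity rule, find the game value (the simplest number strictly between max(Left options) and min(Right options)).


Left options: {9, 11}, max = 11
Right options: {12, 21}, min = 12
All options are numbers and max(Left) < min(Right), so by the simplicity theorem the value is the simplest (earliest-born) number strictly between 11 and 12.
No integer lies strictly between 11 and 12, so the value is the dyadic rational m/2^k in the interval with the smallest k (then m odd); search k = 1, 2, ...:
Denominator 2: 23/2 lies strictly between 11 and 12 -- found.
The simplest number in the interval is 23/2.
Game value = 23/2

23/2


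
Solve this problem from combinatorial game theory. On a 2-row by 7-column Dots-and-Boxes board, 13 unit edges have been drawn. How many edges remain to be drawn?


Grid: 2 x 7 boxes, i.e. 3 rows and 8 columns of dots.
Horizontal edges: (rows + 1) * cols = 3 * 7 = 21
Vertical edges: rows * (cols + 1) = 2 * 8 = 16
Total edges: 21 + 16 = 37
Edges drawn: 13
Remaining: 37 - 13 = 24

24


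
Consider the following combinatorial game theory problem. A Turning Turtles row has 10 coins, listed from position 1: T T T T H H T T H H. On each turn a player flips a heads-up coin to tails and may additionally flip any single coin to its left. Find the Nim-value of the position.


Coins: T T T T H H T T H H
Key fact: a single head at position k behaves exactly like a Nim heap of size k (turning it to T and optionally flipping a coin at j < k corresponds to moving the heap from k to j, or to 0), and heads combine as a disjunctive sum (two heads at the same place would cancel, matching j XOR j = 0). So the Nim-value is the XOR of the 1-indexed positions of the heads.
Face-up positions (1-indexed): [5, 6, 9, 10]
XOR 0 with 5: 0 XOR 5 = 5
XOR 5 with 6: 5 XOR 6 = 3
XOR 3 with 9: 3 XOR 9 = 10
XOR 10 with 10: 10 XOR 10 = 0
Nim-value = 0

0


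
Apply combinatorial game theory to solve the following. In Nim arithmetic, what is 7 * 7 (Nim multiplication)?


Nim multiplication is bilinear over XOR: (u XOR v) * w = (u*w) XOR (v*w).
So we split each operand into its bit components and XOR the pairwise Nim products.
7 = 1 + 2 + 4 (as XOR of powers of 2).
7 = 1 + 2 + 4 (as XOR of powers of 2).
Using the standard Nim-product table on single bits:
  2*2 = 3,   2*4 = 8,   2*8 = 12,
  4*4 = 6,   4*8 = 11,  8*8 = 13,
and  1*x = x (identity), k*l = l*k (commutative).
Pairwise Nim products:
  1 * 1 = 1
  1 * 2 = 2
  1 * 4 = 4
  2 * 1 = 2
  2 * 2 = 3
  2 * 4 = 8
  4 * 1 = 4
  4 * 2 = 8
  4 * 4 = 6
XOR them: 1 XOR 2 XOR 4 XOR 2 XOR 3 XOR 8 XOR 4 XOR 8 XOR 6 = 4.
Result: 7 * 7 = 4 (in Nim).

4


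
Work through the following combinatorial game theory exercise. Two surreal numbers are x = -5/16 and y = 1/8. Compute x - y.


x = -5/16, y = 1/8
Converting to common denominator: 16
x = -5/16, y = 2/16
x - y = -5/16 - 1/8 = -7/16

-7/16


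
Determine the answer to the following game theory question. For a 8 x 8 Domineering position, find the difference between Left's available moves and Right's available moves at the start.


Board is 8 x 8 (rows x cols).
Left (vertical) placements: (rows-1) * cols = 7 * 8 = 56
Right (horizontal) placements: rows * (cols-1) = 8 * 7 = 56
Advantage = Left - Right = 56 - 56 = 0

0


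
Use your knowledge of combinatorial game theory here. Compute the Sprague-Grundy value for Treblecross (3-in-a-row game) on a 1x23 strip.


Treblecross: place X on empty cells; 3-in-a-row wins.
Playing within two cells of an existing X lets the opponent win at once, so sensible play treats the cells i-2..i+2 around each X as dead. The player left with no safe cell loses, so this is a normal-play take-away game on strips of safe cells.
Placing X at cell i (0-indexed) of a strip of k safe cells leaves independent strips of sizes max(0, i-2) and max(0, k-i-3). Hence G(k) = mex{ G(max(0,i-2)) XOR G(max(0,k-i-3)) : 0 <= i < k }, with G(0) = 0.
G(1): splits (0,0):0^0=0 -> mex({0}) = 1
G(2): splits (0,0):0^0=0 -> mex({0}) = 1
G(3): splits (0,0):0^0=0 -> mex({0}) = 1
G(4): splits (0,1):0^1=1 (0,0):0^0=0 -> mex({0, 1}) = 2
G(5): splits (0,2):0^1=1 (0,1):0^1=1 (0,0):0^0=0 -> mex({0, 1}) = 2
G(6) = mex({1}) = 0
G(7) = mex({0, 1, 2}) = 3
G(8) = mex({0, 1, 2}) = 3
G(9) = mex({0, 2}) = 1
G(10) = mex({0, 2, 3}) = 1
G(11) = mex({0, 3}) = 1
G(12) = mex({1, 3}) = 0
G(13) = mex({0, 1, 2, 3}) = 4
G(14) = mex({0, 1, 2}) = 3
G(15) = mex({0, 1, 2}) = 3
G(16) = mex({0, 1, 2, 4}) = 3
G(17) = mex({0, 1, 3, 4}) = 2
G(18) = mex({0, 1, 3, 4}) = 2
G(19) = mex({0, 1, 3, 5}) = 2
G(20) = mex({0, 1, 2, 3, 5}) = 4
G(21) = mex({0, 1, 2, 3, 5}) = 4
G(22) = mex({1, 2, 6}) = 0
G(23) = mex({0, 1, 2, 3, 4, 6}) = 5
Therefore G(23) = 5.

5


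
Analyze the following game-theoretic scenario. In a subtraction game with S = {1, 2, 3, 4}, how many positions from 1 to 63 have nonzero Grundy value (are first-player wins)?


Subtraction set S = {1, 2, 3, 4}, so G(n) = n mod 5.
G(n) = 0 when n is a multiple of 5.
Multiples of 5 in [1, 63]: 12
N-positions (nonzero Grundy) = 63 - 12 = 51

51


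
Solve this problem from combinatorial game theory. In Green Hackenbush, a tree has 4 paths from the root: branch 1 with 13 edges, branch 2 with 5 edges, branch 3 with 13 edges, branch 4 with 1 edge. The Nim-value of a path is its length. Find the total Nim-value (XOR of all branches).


The tree has 4 branches from the ground vertex.
In Green Hackenbush, the Nim-value of a simple path of length k is k.
Branch 1: length 13, Nim-value = 13
Branch 2: length 5, Nim-value = 5
Branch 3: length 13, Nim-value = 13
Branch 4: length 1, Nim-value = 1
Total Nim-value = XOR of all branch values:
0 XOR 13 = 13
13 XOR 5 = 8
8 XOR 13 = 5
5 XOR 1 = 4
Nim-value of the tree = 4

4


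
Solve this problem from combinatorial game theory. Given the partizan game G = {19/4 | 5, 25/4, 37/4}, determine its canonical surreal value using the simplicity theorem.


Left options: {19/4}, max = 19/4
Right options: {5, 25/4, 37/4}, min = 5
All options are numbers and max(Left) < min(Right), so by the simplicity theorem the value is the simplest (earliest-born) number strictly between 19/4 and 5.
No integer lies strictly between 19/4 and 5, so the value is the dyadic rational m/2^k in the interval with the smallest k (then m odd); search k = 1, 2, ...:
Denominator 2: no odd multiple of 1/2 lies strictly between 19/4 and 5.
Denominator 4: no odd multiple of 1/4 lies strictly between 19/4 and 5.
Denominator 8: 39/8 lies strictly between 19/4 and 5 -- found.
The simplest number in the interval is 39/8.
Game value = 39/8

39/8


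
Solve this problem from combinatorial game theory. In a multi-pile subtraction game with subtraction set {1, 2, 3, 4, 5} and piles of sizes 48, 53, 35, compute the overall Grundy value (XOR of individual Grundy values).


Subtraction set: {1, 2, 3, 4, 5}
For this subtraction set, G(n) = n mod 6 (period = max + 1 = 6).
Pile 1 (size 48): G(48) = 48 mod 6 = 0
Pile 2 (size 53): G(53) = 53 mod 6 = 5
Pile 3 (size 35): G(35) = 35 mod 6 = 5
Total Grundy value = XOR of all: 0 XOR 5 XOR 5 = 0

0


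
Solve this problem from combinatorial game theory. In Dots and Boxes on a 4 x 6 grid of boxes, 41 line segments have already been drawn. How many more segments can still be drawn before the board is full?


Grid: 4 x 6 boxes, i.e. 5 rows and 7 columns of dots.
Horizontal edges: (rows + 1) * cols = 5 * 6 = 30
Vertical edges: rows * (cols + 1) = 4 * 7 = 28
Total edges: 30 + 28 = 58
Edges drawn: 41
Remaining: 58 - 41 = 17

17


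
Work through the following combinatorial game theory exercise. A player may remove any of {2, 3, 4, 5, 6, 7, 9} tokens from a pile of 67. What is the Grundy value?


The subtraction set is S = {2, 3, 4, 5, 6, 7, 9}.
G(k) = mex{ G(k - s) : s in S, s <= k }. We compute iteratively: G(0) = 0.
G(1) = mex({}) = 0
G(2) = mex({0}) = 1
G(3) = mex({0}) = 1
G(4) = mex({0, 1}) = 2
G(5) = mex({0, 1}) = 2
G(6) = mex({0, 1, 2}) = 3
G(7) = mex({0, 1, 2}) = 3
G(8) = mex({0, 1, 2, 3}) = 4
G(9) = mex({0, 1, 2, 3}) = 4
G(10) = mex({0, 1, 2, 3, 4}) = 5
G(11) = mex({1, 2, 3, 4}) = 0
G(12) = mex({1, 2, 3, 4, 5}) = 0
G(13) = mex({0, 2, 3, 4, 5}) = 1
G(14) = mex({0, 2, 3, 4, 5}) = 1
G(15) = mex({0, 1, 3, 4, 5}) = 2
G(16) = mex({0, 1, 3, 4, 5}) = 2
G(17) = mex({0, 1, 2, 4, 5}) = 3
G(18) = mex({0, 1, 2, 4}) = 3
G(19) = mex({0, 1, 2, 3, 5}) = 4
Observe that G(11)..G(19) = 0, 0, 1, 1, 2, 2, 3, 3, 4 repeats G(0)..G(8) = 0, 0, 1, 1, 2, 2, 3, 3, 4.
For k >= max(S) = 9, G(k) is determined by the previous 9 values G(k-9)..G(k-1); a window of 9 consecutive values has recurred shifted by 11, so by induction G(k + 11) = G(k) for all k >= 0: the sequence is periodic from the start with period 11.
One period: G(0..10) = 0, 0, 1, 1, 2, 2, 3, 3, 4, 4, 5.
67 mod 11 = 1, so G(67) = G(1) = 0.

0


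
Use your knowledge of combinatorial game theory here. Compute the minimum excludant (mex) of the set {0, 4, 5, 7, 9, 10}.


Set = {0, 4, 5, 7, 9, 10}
0 is in the set.
1 is NOT in the set. This is the mex.
mex = 1

1


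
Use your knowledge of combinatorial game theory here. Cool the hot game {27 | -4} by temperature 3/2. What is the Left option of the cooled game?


Original game: {27 | -4} (a switch {a | b} with a > b).
Cooling by t (for t below the temperature (a - b)/2 = 31/2) taxes each move by t: {a | b} cooled by t is {a - t | b + t}.
Cooling amount: t = 3/2
Cooled Left option: 27 - 3/2 = 51/2
Cooled Right option: -4 + 3/2 = -5/2
Cooled game: {51/2 | -5/2}
Left option = 51/2

51/2


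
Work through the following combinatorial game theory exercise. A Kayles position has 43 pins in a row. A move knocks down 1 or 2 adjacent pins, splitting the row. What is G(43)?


Kayles: a move removes 1 or 2 adjacent pins from a contiguous row.
Removing pins from a row of k leaves two independent rows (a, b) with a + b = k - 1 (one pin) or a + b = k - 2 (two pins); an end removal gives a = 0.
By Sprague-Grundy, G(k) = mex{ G(a) XOR G(b) } over all these splits. G(0) = 0.
G(1): splits (0,0):0^0=0 -> mex({0}) = 1
G(2): splits (0,1):0^1=1 (0,0):0^0=0 -> mex({0, 1}) = 2
G(3): splits (0,2):0^2=2 (1,1):1^1=0 (0,1):0^1=1 -> mex({0, 1, 2}) = 3
G(4): splits (0,3):0^3=3 (1,2):1^2=3 (0,2):0^2=2 (1,1):1^1=0 -> mex({0, 2, 3}) = 1
G(5): splits (0,4):0^1=1 (1,3):1^3=2 (2,2):2^2=0 (0,3):0^3=3 (1,2):1^2=3 -> mex({0, 1, 2, 3}) = 4
G(6) = mex({0, 1, 2, 4}) = 3
G(7) = mex({0, 1, 3, 4, 5}) = 2
G(8) = mex({0, 2, 3, 5, 6}) = 1
G(9) = mex({0, 1, 2, 3, 6, 7}) = 4
G(10) = mex({0, 1, 3, 4, 5, 7}) = 2
G(11) = mex({0, 1, 2, 3, 4, 5}) = 6
G(12) = mex({0, 1, 2, 3, 5, 6, 7}) = 4
G(13) = mex({0, 2, 3, 4, 6, 7}) = 1
G(14) = mex({0, 1, 4, 5, 6, 7}) = 2
G(15) = mex({0, 1, 2, 3, 4, 5, 6}) = 7
G(16) = mex({0, 2, 3, 5, 6, 7}) = 1
G(17) = mex({0, 1, 2, 3, 5, 6, 7}) = 4
G(18) = mex({0, 1, 2, 4, 5, 6}) = 3
G(19) = mex({0, 1, 3, 4, 5, 7}) = 2
G(20) = mex({0, 2, 3, 4, 5, 6, 7}) = 1
G(21) = mex({0, 1, 2, 3, 5, 6, 7}) = 4
G(22) = mex({0, 1, 2, 3, 4, 5, 7}) = 6
G(23) = mex({0, 1, 2, 3, 4, 5, 6}) = 7
G(24) = mex({0, 1, 2, 3, 5, 6, 7}) = 4
G(25) = mex({0, 2, 3, 4, 6, 7}) = 1
G(26) = mex({0, 1, 3, 4, 5, 6, 7}) = 2
G(27) = mex({0, 1, 2, 3, 4, 5, 6, 7}) = 8
G(28) = mex({0, 1, 2, 3, 4, 6, 7, 8}) = 5
G(29) = mex({0, 1, 2, 3, 5, 6, 7, 8, 9}) = 4
G(30) = mex({0, 1, 2, 3, 4, 5, 6, 9, 10}) = 7
G(31) = mex({0, 1, 3, 4, 5, 7, 10, 11}) = 2
G(32) = mex({0, 2, 3, 4, 5, 6, 7, 9, 11}) = 1
G(33) = mex({0, 1, 2, 3, 4, 5, 6, 7, 9, 12}) = 8
G(34) = mex({0, 1, 2, 3, 4, 5, 7, 8, 11, 12}) = 6
G(35) = mex({0, 1, 2, 3, 4, 5, 6, 8, 9, 10, 11}) = 7
G(36) = mex({0, 1, 2, 3, 5, 6, 7, 9, 10}) = 4
G(37) = mex({0, 2, 3, 4, 6, 7, 9, 10, 11, 12}) = 1
G(38) = mex({0, 1, 3, 4, 5, 6, 7, 9, 10, 11, 12}) = 2
G(39) = mex({0, 1, 2, 4, 5, 6, 7, 9, 10, 12, 14}) = 3
G(40) = mex({0, 2, 3, 4, 6, 7, 11, 12, 14}) = 1
G(41) = mex({0, 1, 2, 3, 5, 6, 7, 9, 10, 11, 12}) = 4
G(42) = mex({0, 1, 2, 3, 4, 5, 6, 9, 10}) = 7
G(43) = mex({0, 1, 3, 4, 5, 7, 9, 10, 12, 15}) = 2
Therefore G(43) = 2.

2


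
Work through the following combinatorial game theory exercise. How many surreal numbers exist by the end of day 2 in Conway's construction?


Day 0: {|} = 0 is born. Count = 1.
Day n: the number of surreal numbers born by day n is 2^(n+1) - 1.
By day 0: 2^1 - 1 = 1
By day 1: 2^2 - 1 = 3
By day 2: 2^3 - 1 = 7
By day 2: 7 surreal numbers.

7


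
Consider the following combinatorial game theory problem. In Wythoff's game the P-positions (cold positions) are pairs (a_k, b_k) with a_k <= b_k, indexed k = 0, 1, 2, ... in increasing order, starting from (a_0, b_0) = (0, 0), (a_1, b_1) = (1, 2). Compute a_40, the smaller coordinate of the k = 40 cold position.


By Wythoff's theorem, a_k = floor(k * phi) and b_k = floor(k * phi^2) = a_k + k, where phi = (1 + sqrt(5))/2 is the golden ratio.
phi = (1 + sqrt(5))/2 = 1.618034
k = 40
k * phi = 40 * 1.618034 = 64.721360
a_40 = floor(k * phi) = 64

64


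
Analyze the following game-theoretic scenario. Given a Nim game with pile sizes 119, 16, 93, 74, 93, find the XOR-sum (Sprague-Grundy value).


We need the XOR (exclusive or) of all pile sizes.
After XOR-ing pile 1 (size 119): 0 XOR 119 = 119
After XOR-ing pile 2 (size 16): 119 XOR 16 = 103
After XOR-ing pile 3 (size 93): 103 XOR 93 = 58
After XOR-ing pile 4 (size 74): 58 XOR 74 = 112
After XOR-ing pile 5 (size 93): 112 XOR 93 = 45
The Nim-value of this position is 45.

45


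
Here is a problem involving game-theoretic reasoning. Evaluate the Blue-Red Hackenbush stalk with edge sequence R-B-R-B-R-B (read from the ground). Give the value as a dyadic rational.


Edges (from ground): R-B-R-B-R-B
By Berlekamp's sign-expansion rule, a Blue-Red Hackenbush stalk has the value of the surreal number whose sign sequence is the edge sequence with B -> + and R -> -.
Sign sequence: -+-+-+
Trace the sign expansion in the surreal number tree, starting from 0:
Edge 1: R (sign -) -> bounds (-inf, 0), value = -1
Edge 2: B (sign +) -> bounds (-1, 0), value = -1/2
Edge 3: R (sign -) -> bounds (-1, -1/2), value = -3/4
Edge 4: B (sign +) -> bounds (-3/4, -1/2), value = -5/8
Edge 5: R (sign -) -> bounds (-3/4, -5/8), value = -11/16
Edge 6: B (sign +) -> bounds (-11/16, -5/8), value = -21/32
Game value = -21/32

-21/32


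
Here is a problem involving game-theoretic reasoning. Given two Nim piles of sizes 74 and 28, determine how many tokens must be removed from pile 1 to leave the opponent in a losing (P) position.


Piles: 74 and 28
Current XOR: 74 XOR 28 = 86 (non-zero, so this is an N-position).
To make the XOR zero, we need to find a move that balances the piles.
For pile 1 (size 74): target = 74 XOR 86 = 28
We reduce pile 1 from 74 to 28.
Tokens removed: 74 - 28 = 46
Verification: 28 XOR 28 = 0

46


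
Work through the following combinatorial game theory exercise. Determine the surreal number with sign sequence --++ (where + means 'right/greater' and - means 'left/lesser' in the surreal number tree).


Sign expansion: --++
Rule: track bounds (lo, hi), initially (-inf, +inf). On '+', the current value becomes lo and we move to the simplest number in (value, hi): value + 1 if hi = +inf, otherwise the midpoint (value + hi)/2. On '-', the current value becomes hi and we move to value - 1 if lo = -inf, otherwise the midpoint (lo + value)/2.
Start at 0.
Step 1: sign = -, move left. Bounds: (-inf, 0). Value = -1
Step 2: sign = -, move left. Bounds: (-inf, -1). Value = -2
Step 3: sign = +, move right. Bounds: (-2, -1). Value = -3/2
Step 4: sign = +, move right. Bounds: (-3/2, -1). Value = -5/4
The surreal number with sign expansion --++ is -5/4.

-5/4


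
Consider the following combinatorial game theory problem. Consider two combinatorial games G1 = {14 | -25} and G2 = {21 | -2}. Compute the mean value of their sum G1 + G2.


G1 = {14 | -25}, G2 = {21 | -2}
Each is a switch {a | b} with numbers a > b; its mean value is (a + b)/2, and mean value is additive over game sums: m(G1 + G2) = m(G1) + m(G2).
Mean of G1 = (14 + (-25))/2 = -11/2 = -11/2
Mean of G2 = (21 + (-2))/2 = 19/2 = 19/2
Mean of G1 + G2 = -11/2 + 19/2 = 4

4


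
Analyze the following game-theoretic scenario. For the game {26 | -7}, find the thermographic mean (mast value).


Game = {26 | -7}, a switch {a | b} with numbers a > b.
Its thermograph has left wall a - t and right wall b + t, which meet at t = (a - b)/2, where both equal (a + b)/2. So the mast (mean value) is at (a + b)/2.
Mean = (26 + (-7))/2 = 19/2 = 19/2

19/2


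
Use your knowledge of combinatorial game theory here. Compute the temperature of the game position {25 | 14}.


The game is {25 | 14}, a switch {a | b} with numbers a > b.
Cooling {a | b} by t gives {a - t | b + t}, which stops being hot when a - t = b + t, i.e. at t = (a - b)/2. So the temperature of a switch is (a - b)/2.
Temperature = (Left option - Right option) / 2
= (25 - (14)) / 2
= 11 / 2
= 11/2

11/2


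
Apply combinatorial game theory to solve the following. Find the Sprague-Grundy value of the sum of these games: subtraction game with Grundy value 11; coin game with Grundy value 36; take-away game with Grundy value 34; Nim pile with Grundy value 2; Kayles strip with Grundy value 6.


By the Sprague-Grundy theorem, the Grundy value of a sum of games is the XOR of individual Grundy values.
subtraction game: Grundy value = 11. Running XOR: 0 XOR 11 = 11
coin game: Grundy value = 36. Running XOR: 11 XOR 36 = 47
take-away game: Grundy value = 34. Running XOR: 47 XOR 34 = 13
Nim pile: Grundy value = 2. Running XOR: 13 XOR 2 = 15
Kayles strip: Grundy value = 6. Running XOR: 15 XOR 6 = 9
The combined Grundy value is 9.

9


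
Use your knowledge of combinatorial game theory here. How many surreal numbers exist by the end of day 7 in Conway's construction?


Day 0: {|} = 0 is born. Count = 1.
Day n: the number of surreal numbers born by day n is 2^(n+1) - 1.
By day 0: 2^1 - 1 = 1
By day 1: 2^2 - 1 = 3
By day 2: 2^3 - 1 = 7
By day 3: 2^4 - 1 = 15
By day 4: 2^5 - 1 = 31
By day 5: 2^6 - 1 = 63
By day 6: 2^7 - 1 = 127
By day 7: 2^8 - 1 = 255
By day 7: 255 surreal numbers.

255


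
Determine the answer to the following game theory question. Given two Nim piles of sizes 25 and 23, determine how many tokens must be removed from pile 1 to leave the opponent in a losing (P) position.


Piles: 25 and 23
Current XOR: 25 XOR 23 = 14 (non-zero, so this is an N-position).
To make the XOR zero, we need to find a move that balances the piles.
For pile 1 (size 25): target = 25 XOR 14 = 23
We reduce pile 1 from 25 to 23.
Tokens removed: 25 - 23 = 2
Verification: 23 XOR 23 = 0

2


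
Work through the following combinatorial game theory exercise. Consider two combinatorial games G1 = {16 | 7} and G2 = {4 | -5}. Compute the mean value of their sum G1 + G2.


G1 = {16 | 7}, G2 = {4 | -5}
Each is a switch {a | b} with numbers a > b; its mean value is (a + b)/2, and mean value is additive over game sums: m(G1 + G2) = m(G1) + m(G2).
Mean of G1 = (16 + (7))/2 = 23/2 = 23/2
Mean of G2 = (4 + (-5))/2 = -1/2 = -1/2
Mean of G1 + G2 = 23/2 + -1/2 = 11

11


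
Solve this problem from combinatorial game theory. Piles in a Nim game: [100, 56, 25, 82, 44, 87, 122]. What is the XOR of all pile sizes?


We need the XOR (exclusive or) of all pile sizes.
After XOR-ing pile 1 (size 100): 0 XOR 100 = 100
After XOR-ing pile 2 (size 56): 100 XOR 56 = 92
After XOR-ing pile 3 (size 25): 92 XOR 25 = 69
After XOR-ing pile 4 (size 82): 69 XOR 82 = 23
After XOR-ing pile 5 (size 44): 23 XOR 44 = 59
After XOR-ing pile 6 (size 87): 59 XOR 87 = 108
After XOR-ing pile 7 (size 122): 108 XOR 122 = 22
The Nim-value of this position is 22.

22


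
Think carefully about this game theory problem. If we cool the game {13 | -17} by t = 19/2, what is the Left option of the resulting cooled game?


Original game: {13 | -17} (a switch {a | b} with a > b).
Cooling by t (for t below the temperature (a - b)/2 = 15) taxes each move by t: {a | b} cooled by t is {a - t | b + t}.
Cooling amount: t = 19/2
Cooled Left option: 13 - 19/2 = 7/2
Cooled Right option: -17 + 19/2 = -15/2
Cooled game: {7/2 | -15/2}
Left option = 7/2

7/2


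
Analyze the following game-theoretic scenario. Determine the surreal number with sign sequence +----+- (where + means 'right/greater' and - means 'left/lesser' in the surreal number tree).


Sign expansion: +----+-
Rule: track bounds (lo, hi), initially (-inf, +inf). On '+', the current value becomes lo and we move to the simplest number in (value, hi): value + 1 if hi = +inf, otherwise the midpoint (value + hi)/2. On '-', the current value becomes hi and we move to value - 1 if lo = -inf, otherwise the midpoint (lo + value)/2.
Start at 0.
Step 1: sign = +, move right. Bounds: (0, +inf). Value = 1
Step 2: sign = -, move left. Bounds: (0, 1). Value = 1/2
Step 3: sign = -, move left. Bounds: (0, 1/2). Value = 1/4
Step 4: sign = -, move left. Bounds: (0, 1/4). Value = 1/8
Step 5: sign = -, move left. Bounds: (0, 1/8). Value = 1/16
Step 6: sign = +, move right. Bounds: (1/16, 1/8). Value = 3/32
Step 7: sign = -, move left. Bounds: (1/16, 3/32). Value = 5/64
The surreal number with sign expansion +----+- is 5/64.

5/64


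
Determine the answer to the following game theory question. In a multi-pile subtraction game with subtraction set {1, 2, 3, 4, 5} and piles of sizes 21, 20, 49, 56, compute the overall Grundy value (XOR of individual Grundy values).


Subtraction set: {1, 2, 3, 4, 5}
For this subtraction set, G(n) = n mod 6 (period = max + 1 = 6).
Pile 1 (size 21): G(21) = 21 mod 6 = 3
Pile 2 (size 20): G(20) = 20 mod 6 = 2
Pile 3 (size 49): G(49) = 49 mod 6 = 1
Pile 4 (size 56): G(56) = 56 mod 6 = 2
Total Grundy value = XOR of all: 3 XOR 2 XOR 1 XOR 2 = 2

2


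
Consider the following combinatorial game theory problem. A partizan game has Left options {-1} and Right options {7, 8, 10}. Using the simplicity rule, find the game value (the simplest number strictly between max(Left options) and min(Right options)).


Left options: {-1}, max = -1
Right options: {7, 8, 10}, min = 7
All options are numbers and max(Left) < min(Right), so by the simplicity theorem the value is the simplest (earliest-born) number strictly between -1 and 7.
Integers 0 through 6 all lie strictly between -1 and 7.
Among integers, the simplest (lowest birthday = smallest |n|; 0 is born on day 0, +-n on day n) is 0.
No non-integer in the interval can be simpler: if x is a non-integer in the interval, then floor(x) or ceil(x) also lies in the interval (the interval contains an integer), and both are proper prefixes of x's sign expansion, i.e. born earlier. So the game value is 0.
Game value = 0

0


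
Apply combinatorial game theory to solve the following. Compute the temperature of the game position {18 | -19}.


The game is {18 | -19}, a switch {a | b} with numbers a > b.
Cooling {a | b} by t gives {a - t | b + t}, which stops being hot when a - t = b + t, i.e. at t = (a - b)/2. So the temperature of a switch is (a - b)/2.
Temperature = (Left option - Right option) / 2
= (18 - (-19)) / 2
= 37 / 2
= 37/2

37/2


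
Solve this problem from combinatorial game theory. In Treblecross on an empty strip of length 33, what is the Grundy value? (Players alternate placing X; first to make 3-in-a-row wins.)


Treblecross: place X on empty cells; 3-in-a-row wins.
Playing within two cells of an existing X lets the opponent win at once, so sensible play treats the cells i-2..i+2 around each X as dead. The player left with no safe cell loses, so this is a normal-play take-away game on strips of safe cells.
Placing X at cell i (0-indexed) of a strip of k safe cells leaves independent strips of sizes max(0, i-2) and max(0, k-i-3). Hence G(k) = mex{ G(max(0,i-2)) XOR G(max(0,k-i-3)) : 0 <= i < k }, with G(0) = 0.
G(1): splits (0,0):0^0=0 -> mex({0}) = 1
G(2): splits (0,0):0^0=0 -> mex({0}) = 1
G(3): splits (0,0):0^0=0 -> mex({0}) = 1
G(4): splits (0,1):0^1=1 (0,0):0^0=0 -> mex({0, 1}) = 2
G(5): splits (0,2):0^1=1 (0,1):0^1=1 (0,0):0^0=0 -> mex({0, 1}) = 2
G(6) = mex({1}) = 0
G(7) = mex({0, 1, 2}) = 3
G(8) = mex({0, 1, 2}) = 3
G(9) = mex({0, 2}) = 1
G(10) = mex({0, 2, 3}) = 1
G(11) = mex({0, 3}) = 1
G(12) = mex({1, 3}) = 0
G(13) = mex({0, 1, 2, 3}) = 4
G(14) = mex({0, 1, 2}) = 3
G(15) = mex({0, 1, 2}) = 3
G(16) = mex({0, 1, 2, 4}) = 3
G(17) = mex({0, 1, 3, 4}) = 2
G(18) = mex({0, 1, 3, 4}) = 2
G(19) = mex({0, 1, 3, 5}) = 2
G(20) = mex({0, 1, 2, 3, 5}) = 4
G(21) = mex({0, 1, 2, 3, 5}) = 4
G(22) = mex({1, 2, 6}) = 0
G(23) = mex({0, 1, 2, 3, 4, 6}) = 5
G(24) = mex({0, 1, 2, 3, 4}) = 5
G(25) = mex({0, 1, 3, 4, 7}) = 2
G(26) = mex({0, 1, 3, 4, 5, 7}) = 2
G(27) = mex({0, 1, 3, 5}) = 2
G(28) = mex({0, 1, 2, 5}) = 3
G(29) = mex({0, 1, 2, 4, 5, 6}) = 3
G(30) = mex({1, 2, 4, 6}) = 0
G(31) = mex({0, 1, 2, 3, 4, 6}) = 5
G(32) = mex({1, 2, 3, 4, 7}) = 0
G(33) = mex({0, 3, 7}) = 1
Therefore G(33) = 1.

1


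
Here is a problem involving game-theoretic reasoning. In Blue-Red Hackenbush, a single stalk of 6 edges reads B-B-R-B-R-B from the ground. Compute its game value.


Edges (from ground): B-B-R-B-R-B
By Berlekamp's sign-expansion rule, a Blue-Red Hackenbush stalk has the value of the surreal number whose sign sequence is the edge sequence with B -> + and R -> -.
Sign sequence: ++-+-+
Trace the sign expansion in the surreal number tree, starting from 0:
Edge 1: B (sign +) -> bounds (0, +inf), value = 1
Edge 2: B (sign +) -> bounds (1, +inf), value = 2
Edge 3: R (sign -) -> bounds (1, 2), value = 3/2
Edge 4: B (sign +) -> bounds (3/2, 2), value = 7/4
Edge 5: R (sign -) -> bounds (3/2, 7/4), value = 13/8
Edge 6: B (sign +) -> bounds (13/8, 7/4), value = 27/16
Game value = 27/16

27/16


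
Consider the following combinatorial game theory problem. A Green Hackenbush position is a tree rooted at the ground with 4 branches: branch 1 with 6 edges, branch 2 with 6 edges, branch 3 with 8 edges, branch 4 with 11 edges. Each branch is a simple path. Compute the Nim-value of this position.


The tree has 4 branches from the ground vertex.
In Green Hackenbush, the Nim-value of a simple path of length k is k.
Branch 1: length 6, Nim-value = 6
Branch 2: length 6, Nim-value = 6
Branch 3: length 8, Nim-value = 8
Branch 4: length 11, Nim-value = 11
Total Nim-value = XOR of all branch values:
0 XOR 6 = 6
6 XOR 6 = 0
0 XOR 8 = 8
8 XOR 11 = 3
Nim-value of the tree = 3

3


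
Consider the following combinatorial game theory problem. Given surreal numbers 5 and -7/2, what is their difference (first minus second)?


x = 5, y = -7/2
Converting to common denominator: 2
x = 10/2, y = -7/2
x - y = 5 - -7/2 = 17/2

17/2


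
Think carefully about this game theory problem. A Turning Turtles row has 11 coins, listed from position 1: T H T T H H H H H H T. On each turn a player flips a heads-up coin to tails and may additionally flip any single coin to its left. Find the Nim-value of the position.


Coins: T H T T H H H H H H T
Key fact: a single head at position k behaves exactly like a Nim heap of size k (turning it to T and optionally flipping a coin at j < k corresponds to moving the heap from k to j, or to 0), and heads combine as a disjunctive sum (two heads at the same place would cancel, matching j XOR j = 0). So the Nim-value is the XOR of the 1-indexed positions of the heads.
Face-up positions (1-indexed): [2, 5, 6, 7, 8, 9, 10]
XOR 0 with 2: 0 XOR 2 = 2
XOR 2 with 5: 2 XOR 5 = 7
XOR 7 with 6: 7 XOR 6 = 1
XOR 1 with 7: 1 XOR 7 = 6
XOR 6 with 8: 6 XOR 8 = 14
XOR 14 with 9: 14 XOR 9 = 7
XOR 7 with 10: 7 XOR 10 = 13
Nim-value = 13

13


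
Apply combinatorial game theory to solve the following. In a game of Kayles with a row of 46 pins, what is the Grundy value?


Kayles: a move removes 1 or 2 adjacent pins from a contiguous row.
Removing pins from a row of k leaves two independent rows (a, b) with a + b = k - 1 (one pin) or a + b = k - 2 (two pins); an end removal gives a = 0.
By Sprague-Grundy, G(k) = mex{ G(a) XOR G(b) } over all these splits. G(0) = 0.
G(1): splits (0,0):0^0=0 -> mex({0}) = 1
G(2): splits (0,1):0^1=1 (0,0):0^0=0 -> mex({0, 1}) = 2
G(3): splits (0,2):0^2=2 (1,1):1^1=0 (0,1):0^1=1 -> mex({0, 1, 2}) = 3
G(4): splits (0,3):0^3=3 (1,2):1^2=3 (0,2):0^2=2 (1,1):1^1=0 -> mex({0, 2, 3}) = 1
G(5): splits (0,4):0^1=1 (1,3):1^3=2 (2,2):2^2=0 (0,3):0^3=3 (1,2):1^2=3 -> mex({0, 1, 2, 3}) = 4
G(6) = mex({0, 1, 2, 4}) = 3
G(7) = mex({0, 1, 3, 4, 5}) = 2
G(8) = mex({0, 2, 3, 5, 6}) = 1
G(9) = mex({0, 1, 2, 3, 6, 7}) = 4
G(10) = mex({0, 1, 3, 4, 5, 7}) = 2
G(11) = mex({0, 1, 2, 3, 4, 5}) = 6
G(12) = mex({0, 1, 2, 3, 5, 6, 7}) = 4
G(13) = mex({0, 2, 3, 4, 6, 7}) = 1
G(14) = mex({0, 1, 4, 5, 6, 7}) = 2
G(15) = mex({0, 1, 2, 3, 4, 5, 6}) = 7
G(16) = mex({0, 2, 3, 5, 6, 7}) = 1
G(17) = mex({0, 1, 2, 3, 5, 6, 7}) = 4
G(18) = mex({0, 1, 2, 4, 5, 6}) = 3
G(19) = mex({0, 1, 3, 4, 5, 7}) = 2
G(20) = mex({0, 2, 3, 4, 5, 6, 7}) = 1
G(21) = mex({0, 1, 2, 3, 5, 6, 7}) = 4
G(22) = mex({0, 1, 2, 3, 4, 5, 7}) = 6
G(23) = mex({0, 1, 2, 3, 4, 5, 6}) = 7
G(24) = mex({0, 1, 2, 3, 5, 6, 7}) = 4
G(25) = mex({0, 2, 3, 4, 6, 7}) = 1
G(26) = mex({0, 1, 3, 4, 5, 6, 7}) = 2
G(27) = mex({0, 1, 2, 3, 4, 5, 6, 7}) = 8
G(28) = mex({0, 1, 2, 3, 4, 6, 7, 8}) = 5
G(29) = mex({0, 1, 2, 3, 5, 6, 7, 8, 9}) = 4
G(30) = mex({0, 1, 2, 3, 4, 5, 6, 9, 10}) = 7
G(31) = mex({0, 1, 3, 4, 5, 7, 10, 11}) = 2
G(32) = mex({0, 2, 3, 4, 5, 6, 7, 9, 11}) = 1
G(33) = mex({0, 1, 2, 3, 4, 5, 6, 7, 9, 12}) = 8
G(34) = mex({0, 1, 2, 3, 4, 5, 7, 8, 11, 12}) = 6
G(35) = mex({0, 1, 2, 3, 4, 5, 6, 8, 9, 10, 11}) = 7
G(36) = mex({0, 1, 2, 3, 5, 6, 7, 9, 10}) = 4
G(37) = mex({0, 2, 3, 4, 6, 7, 9, 10, 11, 12}) = 1
G(38) = mex({0, 1, 3, 4, 5, 6, 7, 9, 10, 11, 12}) = 2
G(39) = mex({0, 1, 2, 4, 5, 6, 7, 9, 10, 12, 14}) = 3
G(40) = mex({0, 2, 3, 4, 6, 7, 11, 12, 14}) = 1
G(41) = mex({0, 1, 2, 3, 5, 6, 7, 9, 10, 11, 12}) = 4
G(42) = mex({0, 1, 2, 3, 4, 5, 6, 9, 10}) = 7
G(43) = mex({0, 1, 3, 4, 5, 7, 9, 10, 12, 15}) = 2
G(44) = mex({0, 2, 3, 4, 5, 6, 7, 9, 10, 12, 15}) = 1
G(45) = mex({0, 1, 2, 3, 4, 5, 6, 7, 9, 10, 12, 14}) = 8
G(46) = mex({0, 1, 3, 4, 5, 7, 8, 11, 12, 14}) = 2
Therefore G(46) = 2.

2


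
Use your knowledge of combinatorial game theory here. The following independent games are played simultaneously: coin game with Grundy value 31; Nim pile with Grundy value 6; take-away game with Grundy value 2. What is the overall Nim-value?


By the Sprague-Grundy theorem, the Grundy value of a sum of games is the XOR of individual Grundy values.
coin game: Grundy value = 31. Running XOR: 0 XOR 31 = 31
Nim pile: Grundy value = 6. Running XOR: 31 XOR 6 = 25
take-away game: Grundy value = 2. Running XOR: 25 XOR 2 = 27
The combined Grundy value is 27.

27


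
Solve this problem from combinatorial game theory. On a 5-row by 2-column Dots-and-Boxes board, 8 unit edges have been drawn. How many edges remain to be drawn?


Grid: 5 x 2 boxes, i.e. 6 rows and 3 columns of dots.
Horizontal edges: (rows + 1) * cols = 6 * 2 = 12
Vertical edges: rows * (cols + 1) = 5 * 3 = 15
Total edges: 12 + 15 = 27
Edges drawn: 8
Remaining: 27 - 8 = 19

19


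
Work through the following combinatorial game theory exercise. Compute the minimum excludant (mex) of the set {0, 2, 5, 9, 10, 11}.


Set = {0, 2, 5, 9, 10, 11}
0 is in the set.
1 is NOT in the set. This is the mex.
mex = 1

1


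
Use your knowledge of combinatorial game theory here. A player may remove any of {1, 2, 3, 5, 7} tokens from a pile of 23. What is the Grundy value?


The subtraction set is S = {1, 2, 3, 5, 7}.
G(k) = mex{ G(k - s) : s in S, s <= k }. We compute iteratively: G(0) = 0.
G(1) = mex({0}) = 1
G(2) = mex({0, 1}) = 2
G(3) = mex({0, 1, 2}) = 3
G(4) = mex({1, 2, 3}) = 0
G(5) = mex({0, 2, 3}) = 1
G(6) = mex({0, 1, 3}) = 2
G(7) = mex({0, 1, 2}) = 3
G(8) = mex({1, 2, 3}) = 0
G(9) = mex({0, 2, 3}) = 1
G(10) = mex({0, 1, 3}) = 2
Observe that G(4)..G(10) = 0, 1, 2, 3, 0, 1, 2 repeats G(0)..G(6) = 0, 1, 2, 3, 0, 1, 2.
For k >= max(S) = 7, G(k) is determined by the previous 7 values G(k-7)..G(k-1); a window of 7 consecutive values has recurred shifted by 4, so by induction G(k + 4) = G(k) for all k >= 0: the sequence is periodic from the start with period 4.
One period: G(0..3) = 0, 1, 2, 3.
23 mod 4 = 3, so G(23) = G(3) = 3.

3


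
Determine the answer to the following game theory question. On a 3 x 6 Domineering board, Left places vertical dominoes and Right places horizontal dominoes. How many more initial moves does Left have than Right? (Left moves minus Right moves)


Board is 3 x 6 (rows x cols).
Left (vertical) placements: (rows-1) * cols = 2 * 6 = 12
Right (horizontal) placements: rows * (cols-1) = 3 * 5 = 15
Advantage = Left - Right = 12 - 15 = -3

-3


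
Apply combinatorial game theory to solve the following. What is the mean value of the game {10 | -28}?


Game = {10 | -28}, a switch {a | b} with numbers a > b.
Its thermograph has left wall a - t and right wall b + t, which meet at t = (a - b)/2, where both equal (a + b)/2. So the mast (mean value) is at (a + b)/2.
Mean = (10 + (-28))/2 = -18/2 = -9

-9


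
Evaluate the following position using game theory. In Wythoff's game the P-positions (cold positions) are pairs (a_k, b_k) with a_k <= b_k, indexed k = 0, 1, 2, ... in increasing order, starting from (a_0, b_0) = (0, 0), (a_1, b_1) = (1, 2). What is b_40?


By Wythoff's theorem, a_k = floor(k * phi) and b_k = floor(k * phi^2) = a_k + k, where phi = (1 + sqrt(5))/2 is the golden ratio.
phi = (1 + sqrt(5))/2 = 1.618034
phi^2 = phi + 1 = 2.618034
k = 40
k * phi^2 = 40 * 2.618034 = 104.721360
b_40 = floor(k * phi^2) = 104 (check: a_40 + k = 64 + 40 = 104)

104


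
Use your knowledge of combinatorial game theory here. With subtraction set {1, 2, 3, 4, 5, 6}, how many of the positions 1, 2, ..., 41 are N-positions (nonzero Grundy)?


Subtraction set S = {1, 2, 3, 4, 5, 6}, so G(n) = n mod 7.
G(n) = 0 when n is a multiple of 7.
Multiples of 7 in [1, 41]: 5
N-positions (nonzero Grundy) = 41 - 5 = 36

36


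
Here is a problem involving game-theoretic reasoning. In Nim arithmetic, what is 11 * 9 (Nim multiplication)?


Nim multiplication is bilinear over XOR: (u XOR v) * w = (u*w) XOR (v*w).
So we split each operand into its bit components and XOR the pairwise Nim products.
11 = 1 + 2 + 8 (as XOR of powers of 2).
9 = 1 + 8 (as XOR of powers of 2).
Using the standard Nim-product table on single bits:
  2*2 = 3,   2*4 = 8,   2*8 = 12,
  4*4 = 6,   4*8 = 11,  8*8 = 13,
and  1*x = x (identity), k*l = l*k (commutative).
Pairwise Nim products:
  1 * 1 = 1
  1 * 8 = 8
  2 * 1 = 2
  2 * 8 = 12
  8 * 1 = 8
  8 * 8 = 13
XOR them: 1 XOR 8 XOR 2 XOR 12 XOR 8 XOR 13 = 2.
Result: 11 * 9 = 2 (in Nim).

2
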